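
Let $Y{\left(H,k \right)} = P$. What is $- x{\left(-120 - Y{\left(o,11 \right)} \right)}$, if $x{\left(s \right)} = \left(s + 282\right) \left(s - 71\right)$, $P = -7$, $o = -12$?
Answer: $31096$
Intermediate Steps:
$Y{\left(H,k \right)} = -7$
$x{\left(s \right)} = \left(-71 + s\right) \left(282 + s\right)$ ($x{\left(s \right)} = \left(282 + s\right) \left(-71 + s\right) = \left(-71 + s\right) \left(282 + s\right)$)
$- x{\left(-120 - Y{\left(o,11 \right)} \right)} = - (-20022 + \left(-120 - -7\right)^{2} + 211 \left(-120 - -7\right)) = - (-20022 + \left(-120 + 7\right)^{2} + 211 \left(-120 + 7\right)) = - (-20022 + \left(-113\right)^{2} + 211 \left(-113\right)) = - (-20022 + 12769 - 23843) = \left(-1\right) \left(-31096\right) = 31096$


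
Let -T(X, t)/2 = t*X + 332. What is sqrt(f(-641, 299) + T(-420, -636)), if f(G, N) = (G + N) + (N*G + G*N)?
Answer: 2*I*sqrt(229641) ≈ 958.42*I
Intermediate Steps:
T(X, t) = -664 - 2*X*t (T(X, t) = -2*(t*X + 332) = -2*(X*t + 332) = -2*(332 + X*t) = -664 - 2*X*t)
f(G, N) = G + N + 2*G*N (f(G, N) = (G + N) + (G*N + G*N) = (G + N) + 2*G*N = G + N + 2*G*N)
sqrt(f(-641, 299) + T(-420, -636)) = sqrt((-641 + 299 + 2*(-641)*299) + (-664 - 2*(-420)*(-636))) = sqrt((-641 + 299 - 383318) + (-664 - 534240)) = sqrt(-383660 - 534904) = sqrt(-918564) = 2*I*sqrt(229641)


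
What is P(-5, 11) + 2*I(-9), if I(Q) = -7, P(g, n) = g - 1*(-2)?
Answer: -17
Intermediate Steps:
P(g, n) = 2 + g (P(g, n) = g + 2 = 2 + g)
P(-5, 11) + 2*I(-9) = (2 - 5) + 2*(-7) = -3 - 14 = -17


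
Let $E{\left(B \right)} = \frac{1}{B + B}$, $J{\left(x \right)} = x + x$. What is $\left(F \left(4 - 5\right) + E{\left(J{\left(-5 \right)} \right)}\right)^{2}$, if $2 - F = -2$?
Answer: $\frac{6561}{400} \approx 16.402$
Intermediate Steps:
$F = 4$ ($F = 2 - -2 = 2 + 2 = 4$)
$J{\left(x \right)} = 2 x$
$E{\left(B \right)} = \frac{1}{2 B}$
$\left(F \left(4 - 5\right) + E{\left(J{\left(-5 \right)} \right)}\right)^{2} = \left(4 \left(4 - 5\right) + \frac{1}{2 \cdot 2 \left(-5\right)}\right)^{2} = \left(4 \left(-1\right) + \frac{1}{2 \left(-10\right)}\right)^{2} = \left(-4 + \frac{1}{2} \left(- \frac{1}{10}\right)\right)^{2} = \left(-4 - \frac{1}{20}\right)^{2} = \left(- \frac{81}{20}\right)^{2} = \frac{6561}{400}$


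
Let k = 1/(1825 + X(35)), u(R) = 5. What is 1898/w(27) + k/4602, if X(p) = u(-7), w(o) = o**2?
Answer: 1776034601/682154460 ≈ 2.6036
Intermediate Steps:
X(p) = 5
k = 1/1830 (k = 1/(1825 + 5) = 1/1830 ≈ 0.00054645)
1898/w(27) + k/4602 = 1898/(27**2) + (1/1830)/4602 = 1898/729 + (1/1830)*(1/4602) = 1898*(1/729) + 1/8421660 = 1898/729 + 1/8421660 = 1776034601/682154460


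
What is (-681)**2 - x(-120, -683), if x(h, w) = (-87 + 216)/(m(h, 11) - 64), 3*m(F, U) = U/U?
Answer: 88578738/191 ≈ 4.6376e+5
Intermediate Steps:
m(F, U) = 1/3 (m(F, U) = (U/U)/3 = (1/3)*1 = 1/3)
x(h, w) = -387/191 (x(h, w) = (-87 + 216)/(1/3 - 64) = 129/(-191/3) = 129*(-3/191) = -387/191)
(-681)**2 - x(-120, -683) = (-681)**2 - 1*(-387/191) = 463761 + 387/191 = 88578738/191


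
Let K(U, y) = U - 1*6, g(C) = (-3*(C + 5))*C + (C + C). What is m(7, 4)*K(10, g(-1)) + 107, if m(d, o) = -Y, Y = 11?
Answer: 63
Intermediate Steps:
m(d, o) = -11 (m(d, o) = -1*11 = -11)
g(C) = 2*C + C*(-15 - 3*C) (g(C) = (-3*(5 + C))*C + 2*C = (-15 - 3*C)*C + 2*C = C*(-15 - 3*C) + 2*C = 2*C + C*(-15 - 3*C))
K(U, y) = -6 + U (K(U, y) = U - 6 = -6 + U)
m(7, 4)*K(10, g(-1)) + 107 = -11*(-6 + 10) + 107 = -11*4 + 107 = -44 + 107 = 63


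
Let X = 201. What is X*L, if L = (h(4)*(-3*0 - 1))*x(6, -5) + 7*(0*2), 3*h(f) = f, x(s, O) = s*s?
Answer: -9648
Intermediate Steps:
x(s, O) = s**2
h(f) = f/3
L = -48 (L = (((1/3)*4)*(-3*0 - 1))*6**2 + 7*(0*2) = (4*(0 - 1)/3)*36 + 7*0 = ((4/3)*(-1))*36 + 0 = -4/3*36 + 0 = -48 + 0 = -48)
X*L = 201*(-48) = -9648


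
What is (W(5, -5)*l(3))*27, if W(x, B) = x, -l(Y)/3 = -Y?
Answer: 1215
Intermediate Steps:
l(Y) = 3*Y (l(Y) = -(-3)*Y = 3*Y)
(W(5, -5)*l(3))*27 = (5*(3*3))*27 = (5*9)*27 = 45*27 = 1215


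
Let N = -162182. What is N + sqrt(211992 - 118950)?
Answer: -162182 + 3*sqrt(10338) ≈ -1.6188e+5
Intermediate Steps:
N + sqrt(211992 - 118950) = -162182 + sqrt(211992 - 118950) = -162182 + sqrt(93042) = -162182 + 3*sqrt(10338)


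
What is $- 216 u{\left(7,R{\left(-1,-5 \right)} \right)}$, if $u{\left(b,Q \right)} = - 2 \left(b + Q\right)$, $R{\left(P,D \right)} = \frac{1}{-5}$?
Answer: $\frac{14688}{5} \approx 2937.6$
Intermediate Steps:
$R{\left(P,D \right)} = - \frac{1}{5}$
$u{\left(b,Q \right)} = - 2 Q - 2 b$ ($u{\left(b,Q \right)} = - 2 \left(Q + b\right) = - 2 Q - 2 b$)
$- 216 u{\left(7,R{\left(-1,-5 \right)} \right)} = - 216 \left(\left(-2\right) \left(- \frac{1}{5}\right) - 14\right) = - 216 \left(\frac{2}{5} - 14\right) = \left(-216\right) \left(- \frac{68}{5}\right) = \frac{14688}{5}$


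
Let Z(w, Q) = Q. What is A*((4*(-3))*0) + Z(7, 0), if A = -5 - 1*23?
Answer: 0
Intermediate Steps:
A = -28 (A = -5 - 23 = -28)
A*((4*(-3))*0) + Z(7, 0) = -28*4*(-3)*0 + 0 = -(-336)*0 + 0 = -28*0 + 0 = 0 + 0 = 0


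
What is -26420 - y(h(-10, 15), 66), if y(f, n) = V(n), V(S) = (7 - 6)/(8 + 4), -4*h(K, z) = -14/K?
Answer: -317041/12 ≈ -26420.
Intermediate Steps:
h(K, z) = 7/(2*K) (h(K, z) = -(-7)/(2*K) = 7/(2*K))
V(S) = 1/12
y(f, n) = 1/12
-26420 - y(h(-10, 15), 66) = -26420 - 1*1/12 = -26420 - 1/12 = -317041/12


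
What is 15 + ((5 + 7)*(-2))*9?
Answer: -201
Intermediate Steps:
15 + ((5 + 7)*(-2))*9 = 15 + (12*(-2))*9 = 15 - 24*9 = 15 - 216 = -201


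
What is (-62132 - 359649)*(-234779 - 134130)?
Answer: 155598806929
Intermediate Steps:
(-62132 - 359649)*(-234779 - 134130) = -421781*(-368909) = 155598806929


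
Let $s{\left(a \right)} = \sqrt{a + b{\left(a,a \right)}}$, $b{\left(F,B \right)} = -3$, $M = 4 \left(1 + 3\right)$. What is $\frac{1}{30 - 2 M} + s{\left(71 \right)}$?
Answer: $- \frac{1}{2} + 2 \sqrt{17} \approx 7.7462$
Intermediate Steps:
$M = 16$ ($M = 4 \cdot 4 = 16$)
$s{\left(a \right)} = \sqrt{-3 + a}$ ($s{\left(a \right)} = \sqrt{a - 3} = \sqrt{-3 + a}$)
$\frac{1}{30 - 2 M} + s{\left(71 \right)} = \frac{1}{30 - 32} + \sqrt{-3 + 71} = \frac{1}{30 - 32} + \sqrt{68} = \frac{1}{-2} + 2 \sqrt{17} = - \frac{1}{2} + 2 \sqrt{17}$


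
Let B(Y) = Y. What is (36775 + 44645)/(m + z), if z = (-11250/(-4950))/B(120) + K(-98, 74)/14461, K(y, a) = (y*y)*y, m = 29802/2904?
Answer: -3419212056480/2301459491 ≈ -1485.7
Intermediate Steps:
m = 4967/484 (m = 29802*(1/2904) = 4967/484 ≈ 10.262)
K(y, a) = y³ (K(y, a) = y²*y = y³)
z = -248402383/3817704 (z = -11250/(-4950)/120 + (-98)³/14461 = -11250*(-1/4950)*(1/120) - 941192*1/14461 = (25/11)*(1/120) - 941192/14461 = 5/264 - 941192/14461 = -248402383/3817704 ≈ -65.066)
(36775 + 44645)/(m + z) = (36775 + 44645)/(4967/484 - 248402383/3817704) = 81420/(-2301459491/41994744) = 81420*(-41994744/2301459491) = -3419212056480/2301459491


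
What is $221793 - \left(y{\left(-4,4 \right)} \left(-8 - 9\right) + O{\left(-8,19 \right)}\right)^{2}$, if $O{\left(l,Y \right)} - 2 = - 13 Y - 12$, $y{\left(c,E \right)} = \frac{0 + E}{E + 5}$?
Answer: $\frac{12296072}{81} \approx 1.518 \cdot 10^{5}$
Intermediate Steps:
$y{\left(c,E \right)} = \frac{E}{5 + E}$
$O{\left(l,Y \right)} = -10 - 13 Y$ ($O{\left(l,Y \right)} = 2 - \left(12 + 13 Y\right) = -10 - 13 Y$)
$221793 - \left(y{\left(-4,4 \right)} \left(-8 - 9\right) + O{\left(-8,19 \right)}\right)^{2} = 221793 - \left(\frac{4}{5 + 4} \left(-8 - 9\right) - 257\right)^{2} = 221793 - \left(\frac{4}{9} \left(-17\right) - 257\right)^{2} = 221793 - \left(- \frac{68}{9} - 257\right)^{2} = 221793 - \left(- \frac{2381}{9}\right)^{2} = 221793 - \frac{5669161}{81} = \frac{12296072}{81}$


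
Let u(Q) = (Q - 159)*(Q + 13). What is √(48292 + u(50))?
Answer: 5*√1657 ≈ 203.53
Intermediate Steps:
u(Q) = (-159 + Q)*(13 + Q)
√(48292 + u(50)) = √(48292 + (-2067 + 50² - 146*50)) = √(48292 + (-2067 + 2500 - 7300)) = √(48292 - 6867) = √41425 = 5*√1657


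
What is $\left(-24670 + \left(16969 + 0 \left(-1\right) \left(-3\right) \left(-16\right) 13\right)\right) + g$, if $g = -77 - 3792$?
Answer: $-11570$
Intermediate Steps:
$g = -3869$ ($g = -77 - 3792 = -3869$)
$\left(-24670 + \left(16969 + 0 \left(-1\right) \left(-3\right) \left(-16\right) 13\right)\right) + g = \left(-24670 + \left(16969 + 0 \left(-1\right) \left(-3\right) \left(-16\right) 13\right)\right) - 3869 = \left(-24670 + \left(16969 + 0 \left(-3\right) \left(-16\right) 13\right)\right) - 3869 = \left(-24670 + \left(16969 + 0 \left(-16\right) 13\right)\right) - 3869 = \left(-24670 + \left(16969 + 0 \cdot 13\right)\right) - 3869 = \left(-24670 + \left(16969 + 0\right)\right) - 3869 = \left(-24670 + 16969\right) - 3869 = -7701 - 3869 = -11570$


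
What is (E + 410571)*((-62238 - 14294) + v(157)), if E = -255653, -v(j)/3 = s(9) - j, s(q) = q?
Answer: -11787400784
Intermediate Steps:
v(j) = -27 + 3*j (v(j) = -3*(9 - j) = -27 + 3*j)
(E + 410571)*((-62238 - 14294) + v(157)) = (-255653 + 410571)*((-62238 - 14294) + (-27 + 3*157)) = 154918*(-76532 + (-27 + 471)) = 154918*(-76532 + 444) = 154918*(-76088) = -11787400784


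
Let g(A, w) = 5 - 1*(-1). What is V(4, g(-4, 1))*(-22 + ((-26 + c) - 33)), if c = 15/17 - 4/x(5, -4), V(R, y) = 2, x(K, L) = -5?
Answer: -13484/85 ≈ -158.64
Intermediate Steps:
g(A, w) = 6 (g(A, w) = 5 + 1 = 6)
c = 143/85 (c = 15/17 - 4/(-5) = 15*(1/17) - 4*(-⅕) = 15/17 + ⅘ = 143/85 ≈ 1.6824)
V(4, g(-4, 1))*(-22 + ((-26 + c) - 33)) = 2*(-22 + ((-26 + 143/85) - 33)) = 2*(-22 + (-2067/85 - 33)) = 2*(-22 - 4872/85) = 2*(-6742/85) = -13484/85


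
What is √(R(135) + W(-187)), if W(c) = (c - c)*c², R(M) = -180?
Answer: 6*I*√5 ≈ 13.416*I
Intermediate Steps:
W(c) = 0 (W(c) = 0*c² = 0)
√(R(135) + W(-187)) = √(-180 + 0) = √(-180) = 6*I*√5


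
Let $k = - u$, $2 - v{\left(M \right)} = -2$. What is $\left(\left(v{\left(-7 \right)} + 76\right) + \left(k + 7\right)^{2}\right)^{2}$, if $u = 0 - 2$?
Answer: $25921$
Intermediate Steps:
$v{\left(M \right)} = 4$ ($v{\left(M \right)} = 2 - -2 = 2 + 2 = 4$)
$u = -2$
$k = 2$ ($k = \left(-1\right) \left(-2\right) = 2$)
$\left(\left(v{\left(-7 \right)} + 76\right) + \left(k + 7\right)^{2}\right)^{2} = \left(\left(4 + 76\right) + \left(2 + 7\right)^{2}\right)^{2} = \left(80 + 9^{2}\right)^{2} = \left(80 + 81\right)^{2} = 161^{2} = 25921$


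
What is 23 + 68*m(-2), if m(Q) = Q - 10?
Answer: -793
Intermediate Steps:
m(Q) = -10 + Q
23 + 68*m(-2) = 23 + 68*(-10 - 2) = 23 + 68*(-12) = 23 - 816 = -793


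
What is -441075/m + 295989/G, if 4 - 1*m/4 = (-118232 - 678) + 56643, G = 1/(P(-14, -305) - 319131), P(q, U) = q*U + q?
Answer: -7738171106290525/83028 ≈ -9.3200e+10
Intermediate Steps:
P(q, U) = q + U*q (P(q, U) = U*q + q = q + U*q)
G = -1/314875 (G = 1/(-14*(1 - 305) - 319131) = 1/(-14*(-304) - 319131) = 1/(4256 - 319131) = 1/(-314875) = -1/314875 ≈ -3.1759e-6)
m = 249084 (m = 16 - 4*((-118232 - 678) + 56643) = 16 - 4*(-118910 + 56643) = 16 - 4*(-62267) = 16 + 249068 = 249084)
-441075/m + 295989/G = -441075/249084 + 295989/(-1/314875) = -441075*1/249084 + 295989*(-314875) = -147025/83028 - 93199536375 = -7738171106290525/83028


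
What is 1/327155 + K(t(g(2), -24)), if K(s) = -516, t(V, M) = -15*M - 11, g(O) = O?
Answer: -168811979/327155 ≈ -516.00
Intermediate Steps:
t(V, M) = -11 - 15*M
1/327155 + K(t(g(2), -24)) = 1/327155 - 516 = -168811979/327155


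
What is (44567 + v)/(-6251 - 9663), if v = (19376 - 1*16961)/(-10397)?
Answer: -231680342/82728929 ≈ -2.8005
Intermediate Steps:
v = -2415/10397 (v = (19376 - 16961)*(-1/10397) = 2415*(-1/10397) = -2415/10397 ≈ -0.23228)
(44567 + v)/(-6251 - 9663) = (44567 - 2415/10397)/(-6251 - 9663) = (463360684/10397)/(-15914) = (463360684/10397)*(-1/15914) = -231680342/82728929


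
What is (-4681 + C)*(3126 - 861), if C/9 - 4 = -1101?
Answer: -32964810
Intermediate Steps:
C = -9873 (C = 36 + 9*(-1101) = 36 - 9909 = -9873)
(-4681 + C)*(3126 - 861) = (-4681 - 9873)*(3126 - 861) = -14554*2265 = -32964810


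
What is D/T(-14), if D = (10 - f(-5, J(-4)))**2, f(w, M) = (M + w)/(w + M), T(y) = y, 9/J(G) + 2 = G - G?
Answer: -81/14 ≈ -5.7857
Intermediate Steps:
J(G) = -9/2 (J(G) = 9/(-2 + (G - G)) = 9/(-2 + 0) = 9/(-2) = 9*(-1/2) = -9/2)
f(w, M) = 1 (f(w, M) = (M + w)/(M + w) = 1)
D = 81 (D = (10 - 1*1)**2 = (10 - 1)**2 = 9**2 = 81)
D/T(-14) = 81/(-14) = 81*(-1/14) = -81/14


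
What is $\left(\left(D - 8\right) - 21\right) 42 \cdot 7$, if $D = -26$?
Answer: $-16170$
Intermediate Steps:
$\left(\left(D - 8\right) - 21\right) 42 \cdot 7 = \left(\left(-26 - 8\right) - 21\right) 42 \cdot 7 = \left(-34 - 21\right) 42 \cdot 7 = \left(-55\right) 42 \cdot 7 = \left(-2310\right) 7 = -16170$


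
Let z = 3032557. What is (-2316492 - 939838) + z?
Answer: -223773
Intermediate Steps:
(-2316492 - 939838) + z = (-2316492 - 939838) + 3032557 = -3256330 + 3032557 = -223773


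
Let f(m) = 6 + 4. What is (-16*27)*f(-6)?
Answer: -4320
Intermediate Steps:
f(m) = 10
(-16*27)*f(-6) = -16*27*10 = -432*10 = -4320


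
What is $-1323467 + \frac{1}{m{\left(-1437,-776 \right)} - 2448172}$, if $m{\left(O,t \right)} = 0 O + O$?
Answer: $- \frac{3241976674404}{2449609} \approx -1.3235 \cdot 10^{6}$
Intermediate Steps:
$m{\left(O,t \right)} = O$ ($m{\left(O,t \right)} = 0 + O = O$)
$-1323467 + \frac{1}{m{\left(-1437,-776 \right)} - 2448172} = -1323467 + \frac{1}{-1437 - 2448172} = -1323467 + \frac{1}{-2449609} = -1323467 - \frac{1}{2449609} = - \frac{3241976674404}{2449609}$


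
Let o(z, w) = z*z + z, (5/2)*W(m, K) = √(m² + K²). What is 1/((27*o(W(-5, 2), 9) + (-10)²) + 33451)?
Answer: 21047675/708805282549 - 6750*√29/708805282549 ≈ 2.9643e-5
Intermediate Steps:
W(m, K) = 2*√(K² + m²)/5 (W(m, K) = 2*√(m² + K²)/5 = 2*√(K² + m²)/5)
o(z, w) = z + z² (o(z, w) = z² + z = z + z²)
1/((27*o(W(-5, 2), 9) + (-10)²) + 33451) = 1/((27*((2*√(2² + (-5)²)/5)*(1 + 2*√(2² + (-5)²)/5)) + (-10)²) + 33451) = 1/((27*((2*√(4 + 25)/5)*(1 + 2*√(4 + 25)/5)) + 100) + 33451) = 1/((27*((2*√29/5)*(1 + 2*√29/5)) + 100) + 33451) = 1/((27*(2*√29*(1 + 2*√29/5)/5) + 100) + 33451) = 1/((54*√29*(1 + 2*√29/5)/5 + 100) + 33451) = 1/((100 + 54*√29*(1 + 2*√29/5)/5) + 33451) = 1/(33551 + 54*√29*(1 + 2*√29/5)/5)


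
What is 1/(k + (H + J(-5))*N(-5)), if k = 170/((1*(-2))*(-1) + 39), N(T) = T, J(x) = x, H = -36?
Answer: 41/8575 ≈ 0.0047813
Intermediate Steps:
k = 170/41 (k = 170/(-2*(-1) + 39) = 170/(2 + 39) = 170/41 ≈ 4.1463)
1/(k + (H + J(-5))*N(-5)) = 1/(170/41 + (-36 - 5)*(-5)) = 1/(170/41 - 41*(-5)) = 1/(170/41 + 205) = 1/(8575/41) = 41/8575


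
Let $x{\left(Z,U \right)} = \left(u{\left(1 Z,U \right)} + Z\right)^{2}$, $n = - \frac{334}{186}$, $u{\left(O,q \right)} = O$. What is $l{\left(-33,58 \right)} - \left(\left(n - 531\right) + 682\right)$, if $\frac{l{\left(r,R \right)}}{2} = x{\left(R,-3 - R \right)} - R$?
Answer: $\frac{2478152}{93} \approx 26647.0$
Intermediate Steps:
$n = - \frac{167}{93}$ ($n = \left(-334\right) \frac{1}{186} = - \frac{167}{93} \approx -1.7957$)
$x{\left(Z,U \right)} = 4 Z^{2}$ ($x{\left(Z,U \right)} = \left(1 Z + Z\right)^{2} = \left(Z + Z\right)^{2} = \left(2 Z\right)^{2} = 4 Z^{2}$)
$l{\left(r,R \right)} = - 2 R + 8 R^{2}$ ($l{\left(r,R \right)} = 2 \left(4 R^{2} - R\right) = 2 \left(- R + 4 R^{2}\right) = - 2 R + 8 R^{2}$)
$l{\left(-33,58 \right)} - \left(\left(n - 531\right) + 682\right) = 2 \cdot 58 \left(-1 + 4 \cdot 58\right) - \left(\left(- \frac{167}{93} - 531\right) + 682\right) = 2 \cdot 58 \left(-1 + 232\right) - \left(- \frac{49550}{93} + 682\right) = 2 \cdot 58 \cdot 231 - \frac{13876}{93} = 26796 - \frac{13876}{93} = \frac{2478152}{93}$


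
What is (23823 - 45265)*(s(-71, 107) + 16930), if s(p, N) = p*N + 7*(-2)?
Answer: -199817998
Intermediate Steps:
s(p, N) = -14 + N*p (s(p, N) = N*p - 14 = -14 + N*p)
(23823 - 45265)*(s(-71, 107) + 16930) = (23823 - 45265)*((-14 + 107*(-71)) + 16930) = -21442*((-14 - 7597) + 16930) = -21442*(-7611 + 16930) = -21442*9319 = -199817998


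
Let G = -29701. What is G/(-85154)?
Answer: 29701/85154 ≈ 0.34879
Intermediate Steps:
G/(-85154) = -29701/(-85154) = -29701*(-1/85154) = 29701/85154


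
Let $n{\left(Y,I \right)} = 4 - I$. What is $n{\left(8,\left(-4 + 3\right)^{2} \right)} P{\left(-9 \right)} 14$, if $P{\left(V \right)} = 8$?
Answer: $336$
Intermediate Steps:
$n{\left(8,\left(-4 + 3\right)^{2} \right)} P{\left(-9 \right)} 14 = \left(4 - \left(-4 + 3\right)^{2}\right) 8 \cdot 14 = \left(4 - \left(-1\right)^{2}\right) 112 = \left(4 - 1\right) 112 = 3 \cdot 112 = 336$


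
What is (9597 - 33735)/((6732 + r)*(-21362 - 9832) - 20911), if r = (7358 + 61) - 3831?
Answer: 24138/321942991 ≈ 7.4976e-5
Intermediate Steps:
r = 3588 (r = 7419 - 3831 = 3588)
(9597 - 33735)/((6732 + r)*(-21362 - 9832) - 20911) = (9597 - 33735)/((6732 + 3588)*(-21362 - 9832) - 20911) = -24138/(10320*(-31194) - 20911) = -24138/(-321922080 - 20911) = -24138/(-321942991) = -24138*(-1/321942991) = 24138/321942991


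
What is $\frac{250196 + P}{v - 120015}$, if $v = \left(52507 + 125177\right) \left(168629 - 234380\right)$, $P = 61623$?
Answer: $- \frac{311819}{11683020699} \approx -2.669 \cdot 10^{-5}$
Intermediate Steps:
$v = -11682900684$ ($v = 177684 \left(-65751\right) = -11682900684$)
$\frac{250196 + P}{v - 120015} = \frac{250196 + 61623}{-11682900684 - 120015} = \frac{311819}{-11683020699} = 311819 \left(- \frac{1}{11683020699}\right) = - \frac{311819}{11683020699}$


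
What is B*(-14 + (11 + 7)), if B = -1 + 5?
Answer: 16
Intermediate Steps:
B = 4
B*(-14 + (11 + 7)) = 4*(-14 + (11 + 7)) = 4*(-14 + 18) = 4*4 = 16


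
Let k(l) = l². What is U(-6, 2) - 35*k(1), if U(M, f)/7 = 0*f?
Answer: -35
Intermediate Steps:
U(M, f) = 0 (U(M, f) = 7*(0*f) = 7*0 = 0)
U(-6, 2) - 35*k(1) = 0 - 35*1² = 0 - 35*1 = 0 - 35 = -35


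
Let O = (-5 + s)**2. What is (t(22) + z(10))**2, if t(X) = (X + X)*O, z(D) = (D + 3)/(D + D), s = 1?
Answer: 198612649/400 ≈ 4.9653e+5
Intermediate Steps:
O = 16 (O = (-5 + 1)**2 = (-4)**2 = 16)
z(D) = (3 + D)/(2*D) (z(D) = (3 + D)/((2*D)) = (3 + D)*(1/(2*D)) = (3 + D)/(2*D))
t(X) = 32*X (t(X) = (X + X)*16 = (2*X)*16 = 32*X)
(t(22) + z(10))**2 = (32*22 + (1/2)*(3 + 10)/10)**2 = (704 + (1/2)*(1/10)*13)**2 = (704 + 13/20)**2 = (14093/20)**2 = 198612649/400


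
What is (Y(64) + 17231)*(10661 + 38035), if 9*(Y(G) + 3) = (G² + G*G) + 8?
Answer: 2649906464/3 ≈ 8.8330e+8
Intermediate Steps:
Y(G) = -19/9 + 2*G²/9 (Y(G) = -3 + ((G² + G*G) + 8)/9 = -3 + ((G² + G²) + 8)/9 = -3 + (2*G² + 8)/9 = -3 + (8 + 2*G²)/9 = -3 + (8/9 + 2*G²/9) = -19/9 + 2*G²/9)
(Y(64) + 17231)*(10661 + 38035) = ((-19/9 + (2/9)*64²) + 17231)*(10661 + 38035) = ((-19/9 + (2/9)*4096) + 17231)*48696 = ((-19/9 + 8192/9) + 17231)*48696 = (8173/9 + 17231)*48696 = (163252/9)*48696 = 2649906464/3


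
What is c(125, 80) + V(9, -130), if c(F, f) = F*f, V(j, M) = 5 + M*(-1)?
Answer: 10135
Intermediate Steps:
V(j, M) = 5 - M
c(125, 80) + V(9, -130) = 125*80 + (5 - 1*(-130)) = 10000 + (5 + 130) = 10000 + 135 = 10135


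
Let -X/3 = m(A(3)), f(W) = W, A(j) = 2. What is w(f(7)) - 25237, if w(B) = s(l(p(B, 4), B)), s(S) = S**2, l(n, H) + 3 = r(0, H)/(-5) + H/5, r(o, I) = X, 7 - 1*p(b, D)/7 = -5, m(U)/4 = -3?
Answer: -628989/25 ≈ -25160.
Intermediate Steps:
m(U) = -12 (m(U) = 4*(-3) = -12)
X = 36 (X = -3*(-12) = 36)
p(b, D) = 84 (p(b, D) = 49 - 7*(-5) = 49 + 35 = 84)
r(o, I) = 36
l(n, H) = -51/5 + H/5 (l(n, H) = -3 + (36/(-5) + H/5) = -3 + (36*(-1/5) + H*(1/5)) = -3 + (-36/5 + H/5) = -51/5 + H/5)
w(B) = (-51/5 + B/5)**2
w(f(7)) - 25237 = (-51 + 7)**2/25 - 25237 = (1/25)*(-44)**2 - 25237 = (1/25)*1936 - 25237 = 1936/25 - 25237 = -628989/25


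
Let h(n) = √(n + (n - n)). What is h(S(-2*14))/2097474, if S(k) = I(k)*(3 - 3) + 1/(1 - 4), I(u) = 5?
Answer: I*√3/6292422 ≈ 2.7526e-7*I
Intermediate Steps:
S(k) = -⅓ (S(k) = 5*(3 - 3) + 1/(1 - 4) = 5*0 + 1/(-3) = 0 - ⅓ = -⅓)
h(n) = √n (h(n) = √(n + 0) = √n)
h(S(-2*14))/2097474 = √(-⅓)/2097474 = (I*√3/3)*(1/2097474) = I*√3/6292422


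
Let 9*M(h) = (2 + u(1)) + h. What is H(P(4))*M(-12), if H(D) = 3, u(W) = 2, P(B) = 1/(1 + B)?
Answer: -8/3 ≈ -2.6667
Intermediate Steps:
M(h) = 4/9 + h/9 (M(h) = ((2 + 2) + h)/9 = (4 + h)/9 = 4/9 + h/9)
H(P(4))*M(-12) = 3*(4/9 + (1/9)*(-12)) = 3*(4/9 - 4/3) = 3*(-8/9) = -8/3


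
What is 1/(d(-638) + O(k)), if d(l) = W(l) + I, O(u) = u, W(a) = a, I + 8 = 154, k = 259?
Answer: -1/233 ≈ -0.0042918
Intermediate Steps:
I = 146 (I = -8 + 154 = 146)
d(l) = 146 + l (d(l) = l + 146 = 146 + l)
1/(d(-638) + O(k)) = 1/((146 - 638) + 259) = 1/(-492 + 259) = 1/(-233) = -1/233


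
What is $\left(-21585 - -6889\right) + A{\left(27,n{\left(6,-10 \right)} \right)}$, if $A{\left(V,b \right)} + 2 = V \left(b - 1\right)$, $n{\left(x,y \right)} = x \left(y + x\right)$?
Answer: $-15373$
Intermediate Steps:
$n{\left(x,y \right)} = x \left(x + y\right)$
$A{\left(V,b \right)} = -2 + V \left(-1 + b\right)$ ($A{\left(V,b \right)} = -2 + V \left(b - 1\right) = -2 + V \left(-1 + b\right)$)
$\left(-21585 - -6889\right) + A{\left(27,n{\left(6,-10 \right)} \right)} = \left(-21585 - -6889\right) - \left(29 - 162 \left(6 - 10\right)\right) = \left(-21585 + 6889\right) - \left(29 - 162 \left(-4\right)\right) = -14696 - 677 = -15373$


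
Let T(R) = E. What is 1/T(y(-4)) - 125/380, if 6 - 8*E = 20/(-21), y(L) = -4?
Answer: 4559/5548 ≈ 0.82174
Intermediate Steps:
E = 73/84 (E = 3/4 - 5/(2*(-21)) = 3/4 - 5*(-1)/(2*21) = 3/4 - 1/8*(-20/21) = 3/4 + 5/42 = 73/84 ≈ 0.86905)
T(R) = 73/84
1/T(y(-4)) - 125/380 = 1/(73/84) - 125/380 = 84/73 - 125*1/380 = 84/73 - 25/76 = 4559/5548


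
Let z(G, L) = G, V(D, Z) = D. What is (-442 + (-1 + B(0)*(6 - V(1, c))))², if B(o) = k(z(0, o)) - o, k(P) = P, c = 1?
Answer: 196249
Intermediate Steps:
B(o) = -o (B(o) = 0 - o = -o)
(-442 + (-1 + B(0)*(6 - V(1, c))))² = (-442 + (-1 + (-1*0)*(6 - 1*1)))² = (-442 + (-1 + 0*(6 - 1)))² = (-442 + (-1 + 0*5))² = (-442 + (-1 + 0))² = (-442 - 1)² = (-443)² = 196249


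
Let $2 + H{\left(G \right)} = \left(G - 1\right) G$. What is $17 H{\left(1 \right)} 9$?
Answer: $-306$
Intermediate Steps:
$H{\left(G \right)} = -2 + G \left(-1 + G\right)$ ($H{\left(G \right)} = -2 + \left(G - 1\right) G = -2 + \left(-1 + G\right) G = -2 + G \left(-1 + G\right)$)
$17 H{\left(1 \right)} 9 = 17 \left(-2 + 1^{2} - 1\right) 9 = 17 \left(-2 + 1 - 1\right) 9 = 17 \left(-2\right) 9 = \left(-34\right) 9 = -306$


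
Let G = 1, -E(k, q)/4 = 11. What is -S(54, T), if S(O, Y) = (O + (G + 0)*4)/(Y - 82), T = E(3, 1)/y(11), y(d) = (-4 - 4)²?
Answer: 928/1323 ≈ 0.70144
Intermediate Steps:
E(k, q) = -44 (E(k, q) = -4*11 = -44)
y(d) = 64 (y(d) = (-8)² = 64)
T = -11/16 (T = -44/64 = -44*1/64 = -11/16 ≈ -0.68750)
S(O, Y) = (4 + O)/(-82 + Y) (S(O, Y) = (O + (1 + 0)*4)/(Y - 82) = (O + 1*4)/(-82 + Y) = (O + 4)/(-82 + Y) = (4 + O)/(-82 + Y))
-S(54, T) = -(4 + 54)/(-82 - 11/16) = -58/(-1323/16) = -(-16)*58/1323 = -1*(-928/1323) = 928/1323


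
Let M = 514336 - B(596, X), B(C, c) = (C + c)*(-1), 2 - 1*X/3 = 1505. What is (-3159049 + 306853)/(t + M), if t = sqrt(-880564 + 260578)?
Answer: -485275479636/86844086305 + 950732*I*sqrt(619986)/86844086305 ≈ -5.5879 + 0.00862*I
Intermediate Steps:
X = -4509 (X = 6 - 3*1505 = 6 - 4515 = -4509)
B(C, c) = -C - c
t = I*sqrt(619986) (t = sqrt(-619986) = I*sqrt(619986) ≈ 787.39*I)
M = 510423 (M = 514336 - (-1*596 - 1*(-4509)) = 514336 - (-596 + 4509) = 514336 - 1*3913 = 514336 - 3913 = 510423)
(-3159049 + 306853)/(t + M) = (-3159049 + 306853)/(I*sqrt(619986) + 510423) = -2852196/(510423 + I*sqrt(619986))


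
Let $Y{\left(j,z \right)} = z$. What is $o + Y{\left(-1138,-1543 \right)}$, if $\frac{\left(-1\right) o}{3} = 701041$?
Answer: $-2104666$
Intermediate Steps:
$o = -2103123$ ($o = \left(-3\right) 701041 = -2103123$)
$o + Y{\left(-1138,-1543 \right)} = -2103123 - 1543 = -2104666$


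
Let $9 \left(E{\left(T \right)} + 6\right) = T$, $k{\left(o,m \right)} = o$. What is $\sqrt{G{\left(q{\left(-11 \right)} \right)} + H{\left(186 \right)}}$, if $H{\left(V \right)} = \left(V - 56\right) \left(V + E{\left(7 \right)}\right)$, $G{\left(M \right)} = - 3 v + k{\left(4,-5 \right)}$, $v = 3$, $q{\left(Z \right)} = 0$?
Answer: $\frac{\sqrt{211465}}{3} \approx 153.28$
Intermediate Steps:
$E{\left(T \right)} = -6 + \frac{T}{9}$
$G{\left(M \right)} = -5$ ($G{\left(M \right)} = \left(-3\right) 3 + 4 = -9 + 4 = -5$)
$H{\left(V \right)} = \left(-56 + V\right) \left(- \frac{47}{9} + V\right)$ ($H{\left(V \right)} = \left(V - 56\right) \left(V + \left(-6 + \frac{1}{9} \cdot 7\right)\right) = \left(-56 + V\right) \left(V + \left(-6 + \frac{7}{9}\right)\right) = \left(-56 + V\right) \left(V - \frac{47}{9}\right) = \left(-56 + V\right) \left(- \frac{47}{9} + V\right)$)
$\sqrt{G{\left(q{\left(-11 \right)} \right)} + H{\left(186 \right)}} = \sqrt{-5 + \left(\frac{2632}{9} + 186^{2} - \frac{34162}{3}\right)} = \sqrt{-5 + \left(\frac{2632}{9} + 34596 - \frac{34162}{3}\right)} = \sqrt{-5 + \frac{211510}{9}} = \sqrt{\frac{211465}{9}} = \frac{\sqrt{211465}}{3}$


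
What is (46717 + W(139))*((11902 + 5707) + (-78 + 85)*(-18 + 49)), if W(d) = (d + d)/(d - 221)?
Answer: 34141389108/41 ≈ 8.3272e+8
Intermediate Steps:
W(d) = 2*d/(-221 + d) (W(d) = (2*d)/(-221 + d) = 2*d/(-221 + d))
(46717 + W(139))*((11902 + 5707) + (-78 + 85)*(-18 + 49)) = (46717 + 2*139/(-221 + 139))*((11902 + 5707) + (-78 + 85)*(-18 + 49)) = (46717 + 2*139/(-82))*(17609 + 7*31) = (46717 + 2*139*(-1/82))*(17609 + 217) = (46717 - 139/41)*17826 = (1915258/41)*17826 = 34141389108/41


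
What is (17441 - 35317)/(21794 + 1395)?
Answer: -17876/23189 ≈ -0.77088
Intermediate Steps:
(17441 - 35317)/(21794 + 1395) = -17876/23189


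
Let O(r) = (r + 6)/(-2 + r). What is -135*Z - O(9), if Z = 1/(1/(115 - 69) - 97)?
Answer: -7815/10409 ≈ -0.75079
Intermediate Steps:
Z = -46/4461 (Z = 1/(1/46 - 97) = 1/(-4461/46) = -46/4461 ≈ -0.010312)
O(r) = (6 + r)/(-2 + r)
-135*Z - O(9) = -135*(-46/4461) - (6 + 9)/(-2 + 9) = 2070/1487 - 15/7 = -7815/10409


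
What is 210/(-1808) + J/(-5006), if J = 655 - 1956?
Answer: 325237/2262712 ≈ 0.14374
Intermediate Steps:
J = -1301
210/(-1808) + J/(-5006) = 210/(-1808) - 1301/(-5006) = 210*(-1/1808) - 1301*(-1/5006) = -105/904 + 1301/5006 = 325237/2262712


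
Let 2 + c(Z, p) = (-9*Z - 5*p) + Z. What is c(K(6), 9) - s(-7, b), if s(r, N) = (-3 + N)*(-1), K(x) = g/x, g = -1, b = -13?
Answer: -185/3 ≈ -61.667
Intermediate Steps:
K(x) = -1/x
c(Z, p) = -2 - 8*Z - 5*p (c(Z, p) = -2 + ((-9*Z - 5*p) + Z) = -2 + (-8*Z - 5*p) = -2 - 8*Z - 5*p)
s(r, N) = 3 - N
c(K(6), 9) - s(-7, b) = (-2 - (-8)/6 - 5*9) - (3 - 1*(-13)) = (-2 - (-8)/6 - 45) - (3 + 13) = (-2 - 8*(-⅙) - 45) - 1*16 = (-2 + 4/3 - 45) - 16 = -137/3 - 16 = -185/3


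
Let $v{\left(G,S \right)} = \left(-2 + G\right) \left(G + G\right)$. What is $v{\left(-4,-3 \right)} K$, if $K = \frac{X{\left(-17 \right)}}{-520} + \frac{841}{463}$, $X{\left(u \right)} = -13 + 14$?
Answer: $\frac{2621142}{30095} \approx 87.096$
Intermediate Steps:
$X{\left(u \right)} = 1$
$v{\left(G,S \right)} = 2 G \left(-2 + G\right)$ ($v{\left(G,S \right)} = \left(-2 + G\right) 2 G = 2 G \left(-2 + G\right)$)
$K = \frac{436857}{240760}$ ($K = 1 \frac{1}{-520} + \frac{841}{463} = 1 \left(- \frac{1}{520}\right) + 841 \cdot \frac{1}{463} = - \frac{1}{520} + \frac{841}{463} = \frac{436857}{240760} \approx 1.8145$)
$v{\left(-4,-3 \right)} K = 2 \left(-4\right) \left(-2 - 4\right) \frac{436857}{240760} = 2 \left(-4\right) \left(-6\right) \frac{436857}{240760} = 48 \cdot \frac{436857}{240760} = \frac{2621142}{30095}$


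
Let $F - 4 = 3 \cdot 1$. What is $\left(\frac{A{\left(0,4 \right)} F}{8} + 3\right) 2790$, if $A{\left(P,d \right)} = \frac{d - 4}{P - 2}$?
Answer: $8370$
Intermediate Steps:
$A{\left(P,d \right)} = \frac{-4 + d}{-2 + P}$
$F = 7$ ($F = 4 + 3 \cdot 1 = 4 + 3 = 7$)
$\left(\frac{A{\left(0,4 \right)} F}{8} + 3\right) 2790 = \left(\frac{\frac{-4 + 4}{-2 + 0} \cdot 7}{8} + 3\right) 2790 = \left(\frac{\frac{1}{-2} \cdot 0 \cdot 7}{8} + 3\right) 2790 = \left(\frac{\left(- \frac{1}{2}\right) 0 \cdot 7}{8} + 3\right) 2790 = \left(\frac{0 \cdot 7}{8} + 3\right) 2790 = \left(\frac{1}{8} \cdot 0 + 3\right) 2790 = \left(0 + 3\right) 2790 = 3 \cdot 2790 = 8370$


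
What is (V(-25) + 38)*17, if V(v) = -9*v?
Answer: 4471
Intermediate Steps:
(V(-25) + 38)*17 = (-9*(-25) + 38)*17 = (225 + 38)*17 = 263*17 = 4471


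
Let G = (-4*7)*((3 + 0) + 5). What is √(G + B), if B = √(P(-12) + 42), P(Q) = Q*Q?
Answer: √(-224 + √186) ≈ 14.504*I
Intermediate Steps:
P(Q) = Q²
B = √186 (B = √((-12)² + 42) = √(144 + 42) = √186 ≈ 13.638)
G = -224 (G = -28*(3 + 5) = -28*8 = -224)
√(G + B) = √(-224 + √186)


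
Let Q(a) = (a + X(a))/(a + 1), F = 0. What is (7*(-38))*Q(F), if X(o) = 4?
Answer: -1064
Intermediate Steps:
Q(a) = (4 + a)/(1 + a) (Q(a) = (a + 4)/(a + 1) = (4 + a)/(1 + a))
(7*(-38))*Q(F) = (7*(-38))*((4 + 0)/(1 + 0)) = -266*4/1 = -266*4 = -1064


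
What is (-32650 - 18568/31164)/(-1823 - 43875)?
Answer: 127190396/178016559 ≈ 0.71449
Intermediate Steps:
(-32650 - 18568/31164)/(-1823 - 43875) = (-32650 - 18568*1/31164)/(-45698) = (-32650 - 4642/7791)*(-1/45698) = -254380792/7791*(-1/45698) = 127190396/178016559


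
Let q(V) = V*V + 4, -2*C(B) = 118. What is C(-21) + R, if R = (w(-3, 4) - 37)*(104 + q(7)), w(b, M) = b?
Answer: -6339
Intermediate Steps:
C(B) = -59 (C(B) = -½*118 = -59)
q(V) = 4 + V² (q(V) = V² + 4 = 4 + V²)
R = -6280 (R = (-3 - 37)*(104 + (4 + 7²)) = -40*(104 + (4 + 49)) = -40*(104 + 53) = -40*157 = -6280)
C(-21) + R = -59 - 6280 = -6339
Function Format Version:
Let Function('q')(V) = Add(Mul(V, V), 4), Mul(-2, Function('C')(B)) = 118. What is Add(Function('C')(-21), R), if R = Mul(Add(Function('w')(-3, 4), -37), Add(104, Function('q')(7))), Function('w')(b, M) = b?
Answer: -6339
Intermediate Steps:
Function('C')(B) = -59 (Function('C')(B) = Mul(Rational(-1, 2), 118) = -59)
Function('q')(V) = Add(4, Pow(V, 2)) (Function('q')(V) = Add(Pow(V, 2), 4) = Add(4, Pow(V, 2)))
R = -6280 (R = Mul(Add(-3, -37), Add(104, Add(4, Pow(7, 2)))) = Mul(-40, Add(104, Add(4, 49))) = Mul(-40, Add(104, 53)) = Mul(-40, 157) = -6280)
Add(Function('C')(-21), R) = Add(-59, -6280) = -6339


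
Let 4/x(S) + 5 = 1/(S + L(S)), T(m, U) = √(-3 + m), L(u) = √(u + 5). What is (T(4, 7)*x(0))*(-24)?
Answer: 600/31 + 24*√5/31 ≈ 21.086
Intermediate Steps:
L(u) = √(5 + u)
x(S) = 4/(-5 + 1/(S + √(5 + S)))
(T(4, 7)*x(0))*(-24) = (√(-3 + 4)*(4*(-1*0 - √(5 + 0))/(-1 + 5*0 + 5*√(5 + 0))))*(-24) = (√1*(4*(0 - √5)/(-1 + 0 + 5*√5)))*(-24) = (1*(4*(-√5)/(-1 + 5*√5)))*(-24) = (1*(-4*√5/(-1 + 5*√5)))*(-24) = -4*√5/(-1 + 5*√5)*(-24) = 96*√5/(-1 + 5*√5)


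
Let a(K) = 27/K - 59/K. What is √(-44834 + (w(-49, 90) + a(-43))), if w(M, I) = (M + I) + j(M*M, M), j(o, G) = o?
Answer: 18*I*√241918/43 ≈ 205.89*I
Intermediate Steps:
w(M, I) = I + M + M² (w(M, I) = (M + I) + M*M = (I + M) + M² = I + M + M²)
a(K) = -32/K
√(-44834 + (w(-49, 90) + a(-43))) = √(-44834 + ((90 - 49 + (-49)²) - 32/(-43))) = √(-44834 + ((90 - 49 + 2401) - 32*(-1/43))) = √(-44834 + (2442 + 32/43)) = √(-44834 + 105038/43) = √(-1822824/43) = 18*I*√241918/43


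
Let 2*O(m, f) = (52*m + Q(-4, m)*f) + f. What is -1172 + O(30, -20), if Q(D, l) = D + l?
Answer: -662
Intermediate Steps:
O(m, f) = f/2 + 26*m + f*(-4 + m)/2 (O(m, f) = ((52*m + (-4 + m)*f) + f)/2 = ((52*m + f*(-4 + m)) + f)/2 = (f + 52*m + f*(-4 + m))/2 = f/2 + 26*m + f*(-4 + m)/2)
-1172 + O(30, -20) = -1172 + ((½)*(-20) + 26*30 + (½)*(-20)*(-4 + 30)) = -1172 + (-10 + 780 + (½)*(-20)*26) = -1172 + (-10 + 780 - 260) = -1172 + 510 = -662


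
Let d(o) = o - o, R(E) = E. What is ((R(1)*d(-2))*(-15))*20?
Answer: 0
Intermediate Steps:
d(o) = 0
((R(1)*d(-2))*(-15))*20 = ((1*0)*(-15))*20 = (0*(-15))*20 = 0*20 = 0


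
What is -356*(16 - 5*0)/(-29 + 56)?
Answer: -5696/27 ≈ -210.96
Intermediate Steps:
-356*(16 - 5*0)/(-29 + 56) = -356*(16 + 0)/27 = -5696/27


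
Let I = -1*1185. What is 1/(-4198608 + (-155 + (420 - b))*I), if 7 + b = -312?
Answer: -1/4890648 ≈ -2.0447e-7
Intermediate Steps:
b = -319 (b = -7 - 312 = -319)
I = -1185
1/(-4198608 + (-155 + (420 - b))*I) = 1/(-4198608 + (-155 + (420 - 1*(-319)))*(-1185)) = 1/(-4198608 + (-155 + (420 + 319))*(-1185)) = 1/(-4198608 + (-155 + 739)*(-1185)) = 1/(-4198608 + 584*(-1185)) = 1/(-4198608 - 692040) = 1/(-4890648) = -1/4890648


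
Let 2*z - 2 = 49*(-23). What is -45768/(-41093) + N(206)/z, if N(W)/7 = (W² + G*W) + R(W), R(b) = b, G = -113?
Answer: -11088658928/46229625 ≈ -239.86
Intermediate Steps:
N(W) = -784*W + 7*W² (N(W) = 7*((W² - 113*W) + W) = 7*(W² - 112*W) = -784*W + 7*W²)
z = -1125/2 (z = 1 + (49*(-23))/2 = 1 + (½)*(-1127) = 1 - 1127/2 = -1125/2 ≈ -562.50)
-45768/(-41093) + N(206)/z = -45768/(-41093) + (7*206*(-112 + 206))/(-1125/2) = -45768*(-1/41093) + (7*206*94)*(-2/1125) = 45768/41093 + 135548*(-2/1125) = 45768/41093 - 271096/1125 = -11088658928/46229625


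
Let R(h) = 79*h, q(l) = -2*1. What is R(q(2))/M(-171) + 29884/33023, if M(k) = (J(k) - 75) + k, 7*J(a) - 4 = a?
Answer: 92974314/62380447 ≈ 1.4904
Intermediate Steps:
J(a) = 4/7 + a/7
M(k) = -521/7 + 8*k/7 (M(k) = ((4/7 + k/7) - 75) + k = (-521/7 + k/7) + k = -521/7 + 8*k/7)
q(l) = -2
R(q(2))/M(-171) + 29884/33023 = (79*(-2))/(-521/7 + (8/7)*(-171)) + 29884/33023 = -158/(-521/7 - 1368/7) + 29884*(1/33023) = -158/(-1889/7) + 29884/33023 = -158*(-7/1889) + 29884/33023 = 1106/1889 + 29884/33023 = 92974314/62380447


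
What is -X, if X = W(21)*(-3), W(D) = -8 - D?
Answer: -87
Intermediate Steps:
X = 87 (X = (-8 - 1*21)*(-3) = (-8 - 21)*(-3) = -29*(-3) = 87)
-X = -1*87 = -87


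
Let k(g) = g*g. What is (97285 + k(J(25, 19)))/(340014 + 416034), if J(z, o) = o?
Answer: 48823/378024 ≈ 0.12915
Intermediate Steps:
k(g) = g²
(97285 + k(J(25, 19)))/(340014 + 416034) = (97285 + 19²)/(340014 + 416034) = (97285 + 361)/756048 = 97646*(1/756048) = 48823/378024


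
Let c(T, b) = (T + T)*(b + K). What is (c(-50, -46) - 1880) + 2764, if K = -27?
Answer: 8184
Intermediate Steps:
c(T, b) = 2*T*(-27 + b) (c(T, b) = (T + T)*(b - 27) = (2*T)*(-27 + b) = 2*T*(-27 + b))
(c(-50, -46) - 1880) + 2764 = (2*(-50)*(-27 - 46) - 1880) + 2764 = (2*(-50)*(-73) - 1880) + 2764 = (7300 - 1880) + 2764 = 5420 + 2764 = 8184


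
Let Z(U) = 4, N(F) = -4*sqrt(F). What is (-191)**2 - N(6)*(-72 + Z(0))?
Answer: 36481 - 272*sqrt(6) ≈ 35815.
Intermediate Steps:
(-191)**2 - N(6)*(-72 + Z(0)) = (-191)**2 - (-4*sqrt(6))*(-72 + 4) = 36481 - (-4*sqrt(6))*(-68) = 36481 - 272*sqrt(6)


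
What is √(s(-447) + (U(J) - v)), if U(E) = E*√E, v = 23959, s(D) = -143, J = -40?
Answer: √(-24102 - 80*I*√10) ≈ 0.8148 - 155.25*I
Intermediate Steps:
U(E) = E^(3/2)
√(s(-447) + (U(J) - v)) = √(-143 + ((-40)^(3/2) - 1*23959)) = √(-143 + (-80*I*√10 - 23959)) = √(-143 + (-23959 - 80*I*√10)) = √(-24102 - 80*I*√10)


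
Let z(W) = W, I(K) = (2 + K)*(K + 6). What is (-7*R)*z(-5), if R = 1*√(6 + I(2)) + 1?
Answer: 35 + 35*√38 ≈ 250.75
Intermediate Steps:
I(K) = (2 + K)*(6 + K)
R = 1 + √38 (R = 1*√(6 + (12 + 2² + 8*2)) + 1 = 1*√(6 + (12 + 4 + 16)) + 1 = 1*√(6 + 32) + 1 = 1*√38 + 1 = √38 + 1 = 1 + √38 ≈ 7.1644)
(-7*R)*z(-5) = -7*(1 + √38)*(-5) = (-7 - 7*√38)*(-5) = 35 + 35*√38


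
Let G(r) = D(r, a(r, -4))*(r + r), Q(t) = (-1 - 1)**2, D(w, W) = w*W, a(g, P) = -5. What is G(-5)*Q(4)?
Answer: -1000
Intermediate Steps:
D(w, W) = W*w
Q(t) = 4 (Q(t) = (-2)**2 = 4)
G(r) = -10*r**2 (G(r) = (-5*r)*(r + r) = (-5*r)*(2*r) = -10*r**2)
G(-5)*Q(4) = -10*(-5)**2*4 = -10*25*4 = -250*4 = -1000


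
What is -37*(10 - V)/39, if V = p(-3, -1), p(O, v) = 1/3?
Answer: -1073/117 ≈ -9.1709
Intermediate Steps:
p(O, v) = ⅓
V = ⅓ ≈ 0.33333
-37*(10 - V)/39 = -37*(10 - 1*⅓)/39 = -37*(10 - ⅓)*(1/39) = -37*29/3*(1/39) = -1073/3*1/39 = -1073/117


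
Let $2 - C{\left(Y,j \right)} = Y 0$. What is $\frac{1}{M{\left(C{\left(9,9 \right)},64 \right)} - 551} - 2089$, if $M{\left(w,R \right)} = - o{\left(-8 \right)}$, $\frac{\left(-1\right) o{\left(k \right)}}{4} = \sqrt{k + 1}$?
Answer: $- \frac{634457008}{303713} - \frac{4 i \sqrt{7}}{303713} \approx -2089.0 - 3.4845 \cdot 10^{-5} i$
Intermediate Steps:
$o{\left(k \right)} = - 4 \sqrt{1 + k}$ ($o{\left(k \right)} = - 4 \sqrt{k + 1} = - 4 \sqrt{1 + k}$)
$C{\left(Y,j \right)} = 2$ ($C{\left(Y,j \right)} = 2 - Y 0 = 2 - 0 = 2 + 0 = 2$)
$M{\left(w,R \right)} = 4 i \sqrt{7}$ ($M{\left(w,R \right)} = - \left(-4\right) \sqrt{1 - 8} = - \left(-4\right) \sqrt{-7} = - \left(-4\right) i \sqrt{7} = 4 i \sqrt{7}$)
$\frac{1}{M{\left(C{\left(9,9 \right)},64 \right)} - 551} - 2089 = \frac{1}{4 i \sqrt{7} - 551} - 2089 = \frac{1}{-551 + 4 i \sqrt{7}} - 2089 = -2089 + \frac{1}{-551 + 4 i \sqrt{7}}$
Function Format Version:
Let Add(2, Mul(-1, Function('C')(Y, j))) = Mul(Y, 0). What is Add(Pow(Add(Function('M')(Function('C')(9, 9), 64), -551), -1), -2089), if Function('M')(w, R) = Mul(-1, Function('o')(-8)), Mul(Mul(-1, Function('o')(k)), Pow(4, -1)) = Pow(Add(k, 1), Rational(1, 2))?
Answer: Add(Rational(-634457008, 303713), Mul(Rational(-4, 303713), I, Pow(7, Rational(1, 2)))) ≈ Add(-2089.0, Mul(-3.4845e-5, I))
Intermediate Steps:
Function('o')(k) = Mul(-4, Pow(Add(1, k), Rational(1, 2))) (Function('o')(k) = Mul(-4, Pow(Add(k, 1), Rational(1, 2))) = Mul(-4, Pow(Add(1, k), Rational(1, 2))))
Function('C')(Y, j) = 2 (Function('C')(Y, j) = Add(2, Mul(-1, Mul(Y, 0))) = Add(2, Mul(-1, 0)) = Add(2, 0) = 2)
Function('M')(w, R) = Mul(4, I, Pow(7, Rational(1, 2))) (Function('M')(w, R) = Mul(-1, Mul(-4, Pow(Add(1, -8), Rational(1, 2)))) = Mul(-1, Mul(-4, Pow(-7, Rational(1, 2)))) = Mul(-1, Mul(-4, Mul(I, Pow(7, Rational(1, 2))))) = Mul(-1, Mul(-4, I, Pow(7, Rational(1, 2)))) = Mul(4, I, Pow(7, Rational(1, 2))))
Add(Pow(Add(Function('M')(Function('C')(9, 9), 64), -551), -1), -2089) = Add(Pow(Add(Mul(4, I, Pow(7, Rational(1, 2))), -551), -1), -2089) = Add(Pow(Add(-551, Mul(4, I, Pow(7, Rational(1, 2)))), -1), -2089) = Add(-2089, Pow(Add(-551, Mul(4, I, Pow(7, Rational(1, 2)))), -1))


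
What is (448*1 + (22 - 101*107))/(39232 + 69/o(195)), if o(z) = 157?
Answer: -1622909/6159493 ≈ -0.26348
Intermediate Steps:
(448*1 + (22 - 101*107))/(39232 + 69/o(195)) = (448*1 + (22 - 101*107))/(39232 + 69/157) = (448 + (22 - 10807))/(39232 + 69*(1/157)) = (448 - 10785)/(39232 + 69/157) = -10337/6159493/157 = -10337*157/6159493 = -1622909/6159493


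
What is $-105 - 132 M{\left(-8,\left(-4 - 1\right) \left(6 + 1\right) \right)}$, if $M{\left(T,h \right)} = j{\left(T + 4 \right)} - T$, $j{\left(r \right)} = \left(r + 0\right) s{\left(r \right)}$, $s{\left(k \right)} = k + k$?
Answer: $-5385$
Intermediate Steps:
$s{\left(k \right)} = 2 k$
$j{\left(r \right)} = 2 r^{2}$ ($j{\left(r \right)} = \left(r + 0\right) 2 r = r 2 r = 2 r^{2}$)
$M{\left(T,h \right)} = - T + 2 \left(4 + T\right)^{2}$ ($M{\left(T,h \right)} = 2 \left(T + 4\right)^{2} - T = 2 \left(4 + T\right)^{2} - T = - T + 2 \left(4 + T\right)^{2}$)
$-105 - 132 M{\left(-8,\left(-4 - 1\right) \left(6 + 1\right) \right)} = -105 - 132 \left(\left(-1\right) \left(-8\right) + 2 \left(4 - 8\right)^{2}\right) = -105 - 132 \left(8 + 2 \left(-4\right)^{2}\right) = -105 - 132 \left(8 + 2 \cdot 16\right) = -105 - 132 \left(8 + 32\right) = -105 - 5280 = -5385$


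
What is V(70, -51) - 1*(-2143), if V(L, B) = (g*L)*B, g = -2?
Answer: 9283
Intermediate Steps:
V(L, B) = -2*B*L (V(L, B) = (-2*L)*B = -2*B*L)
V(70, -51) - 1*(-2143) = -2*(-51)*70 - 1*(-2143) = 7140 + 2143 = 9283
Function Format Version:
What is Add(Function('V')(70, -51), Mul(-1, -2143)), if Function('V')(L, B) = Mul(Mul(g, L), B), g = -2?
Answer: 9283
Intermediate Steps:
Function('V')(L, B) = Mul(-2, B, L) (Function('V')(L, B) = Mul(Mul(-2, L), B) = Mul(-2, B, L))
Add(Function('V')(70, -51), Mul(-1, -2143)) = Add(Mul(-2, -51, 70), Mul(-1, -2143)) = Add(7140, 2143) = 9283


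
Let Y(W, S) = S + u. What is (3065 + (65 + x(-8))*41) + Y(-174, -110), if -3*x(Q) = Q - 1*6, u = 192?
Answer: 18010/3 ≈ 6003.3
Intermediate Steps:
x(Q) = 2 - Q/3 (x(Q) = -(Q - 1*6)/3 = -(Q - 6)/3 = -(-6 + Q)/3 = 2 - Q/3)
Y(W, S) = 192 + S (Y(W, S) = S + 192 = 192 + S)
(3065 + (65 + x(-8))*41) + Y(-174, -110) = (3065 + (65 + (2 - 1/3*(-8)))*41) + (192 - 110) = (3065 + (65 + (2 + 8/3))*41) + 82 = (3065 + (65 + 14/3)*41) + 82 = (3065 + (209/3)*41) + 82 = (3065 + 8569/3) + 82 = 17764/3 + 82 = 18010/3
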